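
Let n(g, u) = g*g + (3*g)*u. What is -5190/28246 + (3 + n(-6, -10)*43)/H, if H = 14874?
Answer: 30872921/70021834 ≈ 0.44090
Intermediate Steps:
n(g, u) = g² + 3*g*u
-5190/28246 + (3 + n(-6, -10)*43)/H = -5190/28246 + (3 - 6*(-6 + 3*(-10))*43)/14874 = -5190*1/28246 + (3 - 6*(-6 - 30)*43)*(1/14874) = -2595/14123 + (3 - 6*(-36)*43)*(1/14874) = -2595/14123 + (3 + 216*43)*(1/14874) = -2595/14123 + (3 + 9288)*(1/14874) = -2595/14123 + 9291*(1/14874) = -2595/14123 + 3097/4958 = 30872921/70021834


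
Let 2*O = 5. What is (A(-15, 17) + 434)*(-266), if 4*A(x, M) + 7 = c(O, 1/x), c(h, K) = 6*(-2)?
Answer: -228361/2 ≈ -1.1418e+5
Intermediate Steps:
O = 5/2 (O = (½)*5 = 5/2 ≈ 2.5000)
c(h, K) = -12
A(x, M) = -19/4 (A(x, M) = -7/4 + (¼)*(-12) = -7/4 - 3 = -19/4)
(A(-15, 17) + 434)*(-266) = (-19/4 + 434)*(-266) = (1717/4)*(-266) = -228361/2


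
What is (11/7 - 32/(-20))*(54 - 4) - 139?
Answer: 137/7 ≈ 19.571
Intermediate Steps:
(11/7 - 32/(-20))*(54 - 4) - 139 = (11*(⅐) - 32*(-1/20))*50 - 139 = (11/7 + 8/5)*50 - 139 = (111/35)*50 - 139 = 1110/7 - 139 = 137/7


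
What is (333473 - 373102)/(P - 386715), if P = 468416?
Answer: -39629/81701 ≈ -0.48505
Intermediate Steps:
(333473 - 373102)/(P - 386715) = (333473 - 373102)/(468416 - 386715) = -39629/81701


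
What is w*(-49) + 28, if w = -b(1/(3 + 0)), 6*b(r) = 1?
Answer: 217/6 ≈ 36.167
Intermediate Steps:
b(r) = ⅙ (b(r) = (⅙)*1 = ⅙)
w = -⅙ (w = -1*⅙ = -⅙ ≈ -0.16667)
w*(-49) + 28 = -⅙*(-49) + 28 = 49/6 + 28 = 217/6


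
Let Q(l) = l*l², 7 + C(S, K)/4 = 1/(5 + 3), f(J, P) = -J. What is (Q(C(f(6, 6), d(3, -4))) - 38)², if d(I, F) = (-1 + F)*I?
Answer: 27781889041/64 ≈ 4.3409e+8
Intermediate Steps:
d(I, F) = I*(-1 + F)
C(S, K) = -55/2 (C(S, K) = -28 + 4/(5 + 3) = -28 + 4/8 = -28 + 4*(⅛) = -28 + ½ = -55/2)
Q(l) = l³
(Q(C(f(6, 6), d(3, -4))) - 38)² = ((-55/2)³ - 38)² = (-166375/8 - 38)² = (-166679/8)² = 27781889041/64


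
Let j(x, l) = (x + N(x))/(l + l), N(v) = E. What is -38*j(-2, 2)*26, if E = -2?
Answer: 988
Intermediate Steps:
N(v) = -2
j(x, l) = (-2 + x)/(2*l) (j(x, l) = (x - 2)/(l + l) = (-2 + x)/((2*l)) = (-2 + x)*(1/(2*l)) = (-2 + x)/(2*l))
-38*j(-2, 2)*26 = -19*(-2 - 2)/2*26 = -19*(-4)/2*26 = -38*(-1)*26 = 38*26 = 988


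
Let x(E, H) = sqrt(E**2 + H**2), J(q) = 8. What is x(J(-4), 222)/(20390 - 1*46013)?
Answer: -2*sqrt(73)/1971 ≈ -0.0086697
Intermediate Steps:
x(J(-4), 222)/(20390 - 1*46013) = sqrt(8**2 + 222**2)/(20390 - 1*46013) = sqrt(64 + 49284)/(20390 - 46013) = sqrt(49348)/(-25623) = (26*sqrt(73))*(-1/25623) = -2*sqrt(73)/1971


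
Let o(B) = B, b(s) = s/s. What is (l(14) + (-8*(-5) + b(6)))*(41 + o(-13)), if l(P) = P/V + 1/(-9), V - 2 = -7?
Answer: 47992/45 ≈ 1066.5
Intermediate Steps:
V = -5 (V = 2 - 7 = -5)
l(P) = -⅑ - P/5 (l(P) = P/(-5) + 1/(-9) = P*(-⅕) + 1*(-⅑) = -P/5 - ⅑ = -⅑ - P/5)
b(s) = 1
(l(14) + (-8*(-5) + b(6)))*(41 + o(-13)) = ((-⅑ - ⅕*14) + (-8*(-5) + 1))*(41 - 13) = ((-⅑ - 14/5) + (40 + 1))*28 = (-131/45 + 41)*28 = (1714/45)*28 = 47992/45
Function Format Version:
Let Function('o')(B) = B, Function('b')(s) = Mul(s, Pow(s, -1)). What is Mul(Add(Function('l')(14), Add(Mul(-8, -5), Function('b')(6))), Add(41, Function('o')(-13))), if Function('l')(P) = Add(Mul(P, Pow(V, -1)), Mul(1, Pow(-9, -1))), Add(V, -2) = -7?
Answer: Rational(47992, 45) ≈ 1066.5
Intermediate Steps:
V = -5 (V = Add(2, -7) = -5)
Function('l')(P) = Add(Rational(-1, 9), Mul(Rational(-1, 5), P)) (Function('l')(P) = Add(Mul(P, Pow(-5, -1)), Mul(1, Pow(-9, -1))) = Add(Mul(P, Rational(-1, 5)), Mul(1, Rational(-1, 9))) = Add(Mul(Rational(-1, 5), P), Rational(-1, 9)) = Add(Rational(-1, 9), Mul(Rational(-1, 5), P)))
Function('b')(s) = 1
Mul(Add(Function('l')(14), Add(Mul(-8, -5), Function('b')(6))), Add(41, Function('o')(-13))) = Mul(Add(Add(Rational(-1, 9), Mul(Rational(-1, 5), 14)), Add(Mul(-8, -5), 1)), Add(41, -13)) = Mul(Add(Add(Rational(-1, 9), Rational(-14, 5)), Add(40, 1)), 28) = Mul(Add(Rational(-131, 45), 41), 28) = Mul(Rational(1714, 45), 28) = Rational(47992, 45)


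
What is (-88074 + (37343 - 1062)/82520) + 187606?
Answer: 8213416921/82520 ≈ 99533.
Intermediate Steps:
(-88074 + (37343 - 1062)/82520) + 187606 = (-88074 + 36281*(1/82520)) + 187606 = (-88074 + 36281/82520) + 187606 = -7267830199/82520 + 187606 = 8213416921/82520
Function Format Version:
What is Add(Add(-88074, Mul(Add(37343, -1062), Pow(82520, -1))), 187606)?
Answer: Rational(8213416921, 82520) ≈ 99533.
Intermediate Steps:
Add(Add(-88074, Mul(Add(37343, -1062), Pow(82520, -1))), 187606) = Add(Add(-88074, Mul(36281, Rational(1, 82520))), 187606) = Add(Add(-88074, Rational(36281, 82520)), 187606) = Add(Rational(-7267830199, 82520), 187606) = Rational(8213416921, 82520)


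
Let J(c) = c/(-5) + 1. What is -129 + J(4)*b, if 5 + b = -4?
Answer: -654/5 ≈ -130.80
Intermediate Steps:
b = -9 (b = -5 - 4 = -9)
J(c) = 1 - c/5 (J(c) = c*(-⅕) + 1 = -c/5 + 1 = 1 - c/5)
-129 + J(4)*b = -129 + (1 - ⅕*4)*(-9) = -129 + (1 - ⅘)*(-9) = -129 + (⅕)*(-9) = -129 - 9/5 = -654/5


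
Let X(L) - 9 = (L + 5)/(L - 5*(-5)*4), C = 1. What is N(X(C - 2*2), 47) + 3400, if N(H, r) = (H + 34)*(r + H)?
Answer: 54666682/9409 ≈ 5810.0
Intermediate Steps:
X(L) = 9 + (5 + L)/(100 + L) (X(L) = 9 + (L + 5)/(L - 5*(-5)*4) = 9 + (5 + L)/(L + 25*4) = 9 + (5 + L)/(L + 100) = 9 + (5 + L)/(100 + L))
N(H, r) = (34 + H)*(H + r)
N(X(C - 2*2), 47) + 3400 = ((5*(181 + 2*(1 - 2*2))/(100 + (1 - 2*2)))² + 34*(5*(181 + 2*(1 - 2*2))/(100 + (1 - 2*2))) + 34*47 + (5*(181 + 2*(1 - 2*2))/(100 + (1 - 2*2)))*47) + 3400 = ((5*(181 + 2*(1 - 4))/(100 + (1 - 4)))² + 34*(5*(181 + 2*(1 - 4))/(100 + (1 - 4))) + 1598 + (5*(181 + 2*(1 - 4))/(100 + (1 - 4)))*47) + 3400 = ((5*(181 + 2*(-3))/(100 - 3))² + 34*(5*(181 + 2*(-3))/(100 - 3)) + 1598 + (5*(181 + 2*(-3))/(100 - 3))*47) + 3400 = ((5*(181 - 6)/97)² + 34*(5*(181 - 6)/97) + 1598 + (5*(181 - 6)/97)*47) + 3400 = ((5*(1/97)*175)² + 34*(5*(1/97)*175) + 1598 + (5*(1/97)*175)*47) + 3400 = ((875/97)² + 34*(875/97) + 1598 + (875/97)*47) + 3400 = (765625/9409 + 29750/97 + 1598 + 41125/97) + 3400 = 22676082/9409 + 3400 = 54666682/9409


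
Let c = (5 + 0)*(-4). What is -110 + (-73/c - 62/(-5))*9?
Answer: 689/20 ≈ 34.450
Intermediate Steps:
c = -20 (c = 5*(-4) = -20)
-110 + (-73/c - 62/(-5))*9 = -110 + (-73/(-20) - 62/(-5))*9 = -110 + (-73*(-1/20) - 62*(-⅕))*9 = -110 + (73/20 + 62/5)*9 = -110 + (321/20)*9 = -110 + 2889/20 = 689/20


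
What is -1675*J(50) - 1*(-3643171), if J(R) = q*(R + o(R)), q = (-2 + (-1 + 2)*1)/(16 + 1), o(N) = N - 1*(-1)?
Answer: 62103082/17 ≈ 3.6531e+6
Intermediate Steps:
o(N) = 1 + N (o(N) = N + 1 = 1 + N)
q = -1/17 (q = (-2 + 1*1)/17 = (-2 + 1)*(1/17) = -1*1/17 = -1/17 ≈ -0.058824)
J(R) = -1/17 - 2*R/17 (J(R) = -(R + (1 + R))/17 = -(1 + 2*R)/17 = -1/17 - 2*R/17)
-1675*J(50) - 1*(-3643171) = -1675*(-1/17 - 2/17*50) - 1*(-3643171) = -1675*(-1/17 - 100/17) + 3643171 = -1675*(-101/17) + 3643171 = 169175/17 + 3643171 = 62103082/17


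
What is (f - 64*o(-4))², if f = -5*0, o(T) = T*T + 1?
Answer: 1183744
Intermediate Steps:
o(T) = 1 + T² (o(T) = T² + 1 = 1 + T²)
f = 0
(f - 64*o(-4))² = (0 - 64*(1 + (-4)²))² = (0 - 64*(1 + 16))² = (0 - 64*17)² = (0 - 1088)² = (-1088)² = 1183744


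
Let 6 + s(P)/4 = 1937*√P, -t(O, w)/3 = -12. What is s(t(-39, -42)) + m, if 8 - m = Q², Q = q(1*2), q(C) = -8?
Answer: 46408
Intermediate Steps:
Q = -8
t(O, w) = 36 (t(O, w) = -3*(-12) = 36)
s(P) = -24 + 7748*√P (s(P) = -24 + 4*(1937*√P) = -24 + 7748*√P)
m = -56 (m = 8 - 1*(-8)² = 8 - 1*64 = 8 - 64 = -56)
s(t(-39, -42)) + m = (-24 + 7748*√36) - 56 = (-24 + 7748*6) - 56 = (-24 + 46488) - 56 = 46464 - 56 = 46408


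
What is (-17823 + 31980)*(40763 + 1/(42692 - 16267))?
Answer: 15249386341332/26425 ≈ 5.7708e+8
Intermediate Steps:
(-17823 + 31980)*(40763 + 1/(42692 - 16267)) = 14157*(40763 + 1/26425) = 14157*(1077162276/26425) = 15249386341332/26425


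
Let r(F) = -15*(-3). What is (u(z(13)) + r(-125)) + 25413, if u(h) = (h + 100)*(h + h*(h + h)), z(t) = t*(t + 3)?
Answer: 26740146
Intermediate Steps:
z(t) = t*(3 + t)
u(h) = (100 + h)*(h + 2*h**2) (u(h) = (100 + h)*(h + h*(2*h)) = (100 + h)*(h + 2*h**2))
r(F) = 45
(u(z(13)) + r(-125)) + 25413 = ((13*(3 + 13))*(100 + 2*(13*(3 + 13))**2 + 201*(13*(3 + 13))) + 45) + 25413 = ((13*16)*(100 + 2*(13*16)**2 + 201*(13*16)) + 45) + 25413 = (208*(100 + 2*208**2 + 201*208) + 45) + 25413 = (208*(100 + 2*43264 + 41808) + 45) + 25413 = (208*(100 + 86528 + 41808) + 45) + 25413 = (208*128436 + 45) + 25413 = (26714688 + 45) + 25413 = 26714733 + 25413 = 26740146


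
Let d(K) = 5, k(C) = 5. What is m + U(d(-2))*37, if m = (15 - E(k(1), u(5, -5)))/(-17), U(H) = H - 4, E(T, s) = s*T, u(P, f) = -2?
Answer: 604/17 ≈ 35.529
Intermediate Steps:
E(T, s) = T*s
U(H) = -4 + H
m = -25/17 (m = (15 - 5*(-2))/(-17) = (15 - 1*(-10))*(-1/17) = (15 + 10)*(-1/17) = 25*(-1/17) = -25/17 ≈ -1.4706)
m + U(d(-2))*37 = -25/17 + (-4 + 5)*37 = -25/17 + 1*37 = -25/17 + 37 = 604/17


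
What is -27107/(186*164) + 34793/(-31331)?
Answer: -1910615089/955720824 ≈ -1.9991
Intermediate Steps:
-27107/(186*164) + 34793/(-31331) = -27107/30504 + 34793*(-1/31331) = -27107*1/30504 - 34793/31331 = -27107/30504 - 34793/31331 = -1910615089/955720824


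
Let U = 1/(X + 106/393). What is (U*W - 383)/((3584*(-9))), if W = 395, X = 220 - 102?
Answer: 3529321/299851776 ≈ 0.011770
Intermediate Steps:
X = 118
U = 393/46480 (U = 1/(118 + 106/393) = 1/(46480/393) = 393/46480 ≈ 0.0084552)
(U*W - 383)/((3584*(-9))) = ((393/46480)*395 - 383)/((3584*(-9))) = (31047/9296 - 383)/(-32256) = -3529321/9296*(-1/32256) = 3529321/299851776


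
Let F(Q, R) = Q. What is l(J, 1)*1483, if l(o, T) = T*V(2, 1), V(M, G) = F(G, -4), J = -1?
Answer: 1483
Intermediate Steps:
V(M, G) = G
l(o, T) = T (l(o, T) = T*1 = T)
l(J, 1)*1483 = 1*1483 = 1483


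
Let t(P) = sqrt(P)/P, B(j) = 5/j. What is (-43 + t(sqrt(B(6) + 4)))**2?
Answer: (1247 - 6**(1/4)*29**(3/4))**2/841 ≈ 1791.5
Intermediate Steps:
t(P) = 1/sqrt(P)
(-43 + t(sqrt(B(6) + 4)))**2 = (-43 + 1/sqrt(sqrt(5/6 + 4)))**2 = (-43 + 1/sqrt(sqrt(29/6)))**2 = (-43 + 1/sqrt(sqrt(174)/6))**2 = (-43 + 6**(1/4)*29**(3/4)/29)**2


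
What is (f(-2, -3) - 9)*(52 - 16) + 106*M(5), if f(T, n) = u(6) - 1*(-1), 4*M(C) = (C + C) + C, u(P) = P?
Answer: 651/2 ≈ 325.50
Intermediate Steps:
M(C) = 3*C/4 (M(C) = ((C + C) + C)/4 = (2*C + C)/4 = (3*C)/4 = 3*C/4)
f(T, n) = 7 (f(T, n) = 6 - 1*(-1) = 6 + 1 = 7)
(f(-2, -3) - 9)*(52 - 16) + 106*M(5) = (7 - 9)*(52 - 16) + 106*((¾)*5) = -2*36 + 106*(15/4) = -72 + 795/2 = 651/2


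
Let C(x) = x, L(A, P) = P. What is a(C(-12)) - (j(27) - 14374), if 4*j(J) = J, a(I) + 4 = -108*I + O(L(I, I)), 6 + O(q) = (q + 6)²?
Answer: 62757/4 ≈ 15689.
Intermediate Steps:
O(q) = -6 + (6 + q)² (O(q) = -6 + (q + 6)² = -6 + (6 + q)²)
a(I) = -10 + (6 + I)² - 108*I (a(I) = -4 + (-108*I + (-6 + (6 + I)²)) = -4 + (-6 + (6 + I)² - 108*I) = -10 + (6 + I)² - 108*I)
j(J) = J/4
a(C(-12)) - (j(27) - 14374) = (26 + (-12)² - 96*(-12)) - ((¼)*27 - 14374) = (26 + 144 + 1152) - (27/4 - 14374) = 1322 - 1*(-57469/4) = 1322 + 57469/4 = 62757/4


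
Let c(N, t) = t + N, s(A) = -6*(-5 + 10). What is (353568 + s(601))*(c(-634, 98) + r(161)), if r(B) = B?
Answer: -132576750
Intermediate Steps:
s(A) = -30 (s(A) = -6*5 = -30)
c(N, t) = N + t
(353568 + s(601))*(c(-634, 98) + r(161)) = (353568 - 30)*((-634 + 98) + 161) = 353538*(-536 + 161) = 353538*(-375) = -132576750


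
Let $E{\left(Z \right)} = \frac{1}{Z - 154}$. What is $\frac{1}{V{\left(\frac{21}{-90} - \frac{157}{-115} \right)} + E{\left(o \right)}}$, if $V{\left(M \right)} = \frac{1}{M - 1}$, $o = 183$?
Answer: $\frac{2639}{20101} \approx 0.13129$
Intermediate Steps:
$E{\left(Z \right)} = \frac{1}{-154 + Z}$
$V{\left(M \right)} = \frac{1}{-1 + M}$
$\frac{1}{V{\left(\frac{21}{-90} - \frac{157}{-115} \right)} + E{\left(o \right)}} = \frac{1}{\frac{1}{-1 + \left(\frac{21}{-90} - \frac{157}{-115}\right)} + \frac{1}{-154 + 183}} = \frac{1}{\frac{1}{-1 + \left(21 \left(- \frac{1}{90}\right) - - \frac{157}{115}\right)} + \frac{1}{29}} = \frac{1}{\frac{1}{-1 + \left(- \frac{7}{30} + \frac{157}{115}\right)} + \frac{1}{29}} = \frac{1}{\frac{1}{-1 + \frac{781}{690}} + \frac{1}{29}} = \frac{1}{\frac{1}{\frac{91}{690}} + \frac{1}{29}} = \frac{1}{\frac{690}{91} + \frac{1}{29}} = \frac{1}{\frac{20101}{2639}} = \frac{2639}{20101}$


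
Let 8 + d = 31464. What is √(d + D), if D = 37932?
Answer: 2*√17347 ≈ 263.42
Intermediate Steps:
d = 31456 (d = -8 + 31464 = 31456)
√(d + D) = √(31456 + 37932) = √69388 = 2*√17347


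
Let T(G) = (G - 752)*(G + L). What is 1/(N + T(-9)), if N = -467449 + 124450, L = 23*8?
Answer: -1/476174 ≈ -2.1001e-6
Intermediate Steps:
L = 184
N = -342999
T(G) = (-752 + G)*(184 + G) (T(G) = (G - 752)*(G + 184) = (-752 + G)*(184 + G))
1/(N + T(-9)) = 1/(-342999 + (-138368 + (-9)² - 568*(-9))) = 1/(-342999 + (-138368 + 81 + 5112)) = 1/(-342999 - 133175) = 1/(-476174) = -1/476174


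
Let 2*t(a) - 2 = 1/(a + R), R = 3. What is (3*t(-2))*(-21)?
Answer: -189/2 ≈ -94.500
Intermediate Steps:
t(a) = 1 + 1/(2*(3 + a)) (t(a) = 1 + 1/(2*(a + 3)) = 1 + 1/(2*(3 + a)))
(3*t(-2))*(-21) = (3*((7/2 - 2)/(3 - 2)))*(-21) = (3*((3/2)/1))*(-21) = (3*(1*(3/2)))*(-21) = (3*(3/2))*(-21) = (9/2)*(-21) = -189/2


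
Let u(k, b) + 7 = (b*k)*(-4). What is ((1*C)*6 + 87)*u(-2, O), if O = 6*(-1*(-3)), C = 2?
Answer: 13563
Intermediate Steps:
O = 18 (O = 6*3 = 18)
u(k, b) = -7 - 4*b*k (u(k, b) = -7 + (b*k)*(-4) = -7 - 4*b*k)
((1*C)*6 + 87)*u(-2, O) = ((1*2)*6 + 87)*(-7 - 4*18*(-2)) = (2*6 + 87)*(-7 + 144) = (12 + 87)*137 = 99*137 = 13563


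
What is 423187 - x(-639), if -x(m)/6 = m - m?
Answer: 423187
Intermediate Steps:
x(m) = 0 (x(m) = -6*(m - m) = -6*0 = 0)
423187 - x(-639) = 423187 - 1*0 = 423187 + 0 = 423187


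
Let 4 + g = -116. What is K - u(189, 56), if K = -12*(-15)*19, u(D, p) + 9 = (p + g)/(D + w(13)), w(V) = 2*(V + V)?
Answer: 826453/241 ≈ 3429.3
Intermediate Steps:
g = -120 (g = -4 - 116 = -120)
w(V) = 4*V (w(V) = 2*(2*V) = 4*V)
u(D, p) = -9 + (-120 + p)/(52 + D) (u(D, p) = -9 + (p - 120)/(D + 4*13) = -9 + (-120 + p)/(D + 52) = -9 + (-120 + p)/(52 + D))
K = 3420 (K = 180*19 = 3420)
K - u(189, 56) = 3420 - (-588 + 56 - 9*189)/(52 + 189) = 3420 - (-588 + 56 - 1701)/241 = 3420 - (-2233)/241 = 3420 - 1*(-2233/241) = 3420 + 2233/241 = 826453/241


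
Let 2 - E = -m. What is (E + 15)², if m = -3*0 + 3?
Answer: 400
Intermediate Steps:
m = 3 (m = 0 + 3 = 3)
E = 5 (E = 2 - (-1)*3 = 2 - 1*(-3) = 2 + 3 = 5)
(E + 15)² = (5 + 15)² = 20² = 400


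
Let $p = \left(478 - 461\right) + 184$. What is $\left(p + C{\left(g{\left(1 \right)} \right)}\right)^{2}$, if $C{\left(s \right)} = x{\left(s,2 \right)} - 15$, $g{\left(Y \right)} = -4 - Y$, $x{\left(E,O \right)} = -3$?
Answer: $33489$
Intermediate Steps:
$C{\left(s \right)} = -18$ ($C{\left(s \right)} = -3 - 15 = -18$)
$p = 201$ ($p = 17 + 184 = 201$)
$\left(p + C{\left(g{\left(1 \right)} \right)}\right)^{2} = \left(201 - 18\right)^{2} = 183^{2} = 33489$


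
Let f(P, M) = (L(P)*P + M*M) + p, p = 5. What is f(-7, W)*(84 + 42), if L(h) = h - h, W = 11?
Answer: 15876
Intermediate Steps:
L(h) = 0
f(P, M) = 5 + M**2 (f(P, M) = (0*P + M*M) + 5 = (0 + M**2) + 5 = M**2 + 5 = 5 + M**2)
f(-7, W)*(84 + 42) = (5 + 11**2)*(84 + 42) = (5 + 121)*126 = 126*126 = 15876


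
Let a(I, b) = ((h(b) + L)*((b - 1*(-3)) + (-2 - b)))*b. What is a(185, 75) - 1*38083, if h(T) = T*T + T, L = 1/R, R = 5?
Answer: 389432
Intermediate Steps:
L = ⅕ (L = 1/5 = ⅕ ≈ 0.20000)
h(T) = T + T² (h(T) = T² + T = T + T²)
a(I, b) = b*(⅕ + b*(1 + b)) (a(I, b) = ((b*(1 + b) + ⅕)*((b - 1*(-3)) + (-2 - b)))*b = ((⅕ + b*(1 + b))*((b + 3) + (-2 - b)))*b = ((⅕ + b*(1 + b))*((3 + b) + (-2 - b)))*b = ((⅕ + b*(1 + b))*1)*b = (⅕ + b*(1 + b))*b = b*(⅕ + b*(1 + b)))
a(185, 75) - 1*38083 = 75*(⅕ + 75 + 75²) - 1*38083 = 75*(⅕ + 75 + 5625) - 38083 = 75*(28501/5) - 38083 = 427515 - 38083 = 389432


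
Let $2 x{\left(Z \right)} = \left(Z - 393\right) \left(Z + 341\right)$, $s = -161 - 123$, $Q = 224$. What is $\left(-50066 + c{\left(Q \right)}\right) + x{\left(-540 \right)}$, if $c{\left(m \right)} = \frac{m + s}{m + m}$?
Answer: $\frac{4789945}{112} \approx 42767.0$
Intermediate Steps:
$s = -284$
$x{\left(Z \right)} = \frac{\left(-393 + Z\right) \left(341 + Z\right)}{2}$ ($x{\left(Z \right)} = \frac{\left(Z - 393\right) \left(Z + 341\right)}{2} = \frac{\left(-393 + Z\right) \left(341 + Z\right)}{2}$)
$c{\left(m \right)} = \frac{-284 + m}{2 m}$ ($c{\left(m \right)} = \frac{m - 284}{m + m} = \frac{-284 + m}{2 m}$)
$\left(-50066 + c{\left(Q \right)}\right) + x{\left(-540 \right)} = \left(-50066 + \frac{-284 + 224}{2 \cdot 224}\right) - \left(\frac{105933}{2} - 145800\right) = \left(-50066 + \frac{1}{2} \cdot \frac{1}{224} \left(-60\right)\right) + \left(- \frac{134013}{2} + \frac{1}{2} \cdot 291600 + 14040\right) = \left(-50066 - \frac{15}{112}\right) + \left(- \frac{134013}{2} + 145800 + 14040\right) = - \frac{5607407}{112} + \frac{185667}{2} = \frac{4789945}{112}$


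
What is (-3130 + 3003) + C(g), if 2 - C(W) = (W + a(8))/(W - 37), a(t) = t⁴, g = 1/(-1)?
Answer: -655/38 ≈ -17.237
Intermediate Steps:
g = -1
C(W) = 2 - (4096 + W)/(-37 + W) (C(W) = 2 - (W + 8⁴)/(W - 37) = 2 - (W + 4096)/(-37 + W) = 2 - (4096 + W)/(-37 + W))
(-3130 + 3003) + C(g) = (-3130 + 3003) + (-4170 - 1)/(-37 - 1) = -127 - 4171/(-38) = -127 - 1/38*(-4171) = -127 + 4171/38 = -655/38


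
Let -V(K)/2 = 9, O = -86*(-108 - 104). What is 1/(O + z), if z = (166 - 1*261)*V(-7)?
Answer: 1/19942 ≈ 5.0145e-5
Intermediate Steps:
O = 18232 (O = -86*(-212) = 18232)
V(K) = -18 (V(K) = -2*9 = -18)
z = 1710 (z = (166 - 1*261)*(-18) = (166 - 261)*(-18) = -95*(-18) = 1710)
1/(O + z) = 1/(18232 + 1710) = 1/19942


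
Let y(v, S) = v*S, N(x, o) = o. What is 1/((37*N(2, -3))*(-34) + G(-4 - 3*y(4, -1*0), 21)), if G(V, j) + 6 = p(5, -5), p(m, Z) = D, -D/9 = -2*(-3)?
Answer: 1/3714 ≈ 0.00026925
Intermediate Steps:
D = -54 (D = -(-18)*(-3) = -9*6 = -54)
y(v, S) = S*v
p(m, Z) = -54
G(V, j) = -60 (G(V, j) = -6 - 54 = -60)
1/((37*N(2, -3))*(-34) + G(-4 - 3*y(4, -1*0), 21)) = 1/((37*(-3))*(-34) - 60) = 1/(-111*(-34) - 60) = 1/(3774 - 60) = 1/3714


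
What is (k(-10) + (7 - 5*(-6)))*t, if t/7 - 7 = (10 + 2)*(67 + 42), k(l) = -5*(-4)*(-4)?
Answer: -395815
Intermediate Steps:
k(l) = -80 (k(l) = 20*(-4) = -80)
t = 9205 (t = 49 + 7*((10 + 2)*(67 + 42)) = 49 + 7*(12*109) = 49 + 7*1308 = 49 + 9156 = 9205)
(k(-10) + (7 - 5*(-6)))*t = (-80 + (7 - 5*(-6)))*9205 = (-80 + (7 + 30))*9205 = (-80 + 37)*9205 = -43*9205 = -395815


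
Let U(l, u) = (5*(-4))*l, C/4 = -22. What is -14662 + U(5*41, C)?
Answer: -18762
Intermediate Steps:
C = -88 (C = 4*(-22) = -88)
U(l, u) = -20*l
-14662 + U(5*41, C) = -14662 - 100*41 = -14662 - 20*205 = -14662 - 4100 = -18762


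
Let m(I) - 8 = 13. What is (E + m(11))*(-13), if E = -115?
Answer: 1222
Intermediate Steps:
m(I) = 21 (m(I) = 8 + 13 = 21)
(E + m(11))*(-13) = (-115 + 21)*(-13) = -94*(-13) = 1222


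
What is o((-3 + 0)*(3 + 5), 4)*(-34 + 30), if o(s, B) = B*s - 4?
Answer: 400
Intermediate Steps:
o(s, B) = -4 + B*s
o((-3 + 0)*(3 + 5), 4)*(-34 + 30) = (-4 + 4*((-3 + 0)*(3 + 5)))*(-34 + 30) = (-4 + 4*(-3*8))*(-4) = (-4 + 4*(-24))*(-4) = (-4 - 96)*(-4) = -100*(-4) = 400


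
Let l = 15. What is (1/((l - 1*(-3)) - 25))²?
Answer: 1/49 ≈ 0.020408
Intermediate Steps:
(1/((l - 1*(-3)) - 25))² = (1/((15 - 1*(-3)) - 25))² = (1/((15 + 3) - 25))² = (1/(18 - 25))² = (1/(-7))² = (-⅐)² = 1/49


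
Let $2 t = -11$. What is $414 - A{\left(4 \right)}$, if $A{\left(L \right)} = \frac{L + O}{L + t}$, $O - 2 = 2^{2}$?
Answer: $\frac{1262}{3} \approx 420.67$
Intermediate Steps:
$O = 6$ ($O = 2 + 2^{2} = 2 + 4 = 6$)
$t = - \frac{11}{2}$ ($t = \frac{1}{2} \left(-11\right) = - \frac{11}{2} \approx -5.5$)
$A{\left(L \right)} = \frac{6 + L}{- \frac{11}{2} + L}$ ($A{\left(L \right)} = \frac{L + 6}{L - \frac{11}{2}} = \frac{6 + L}{- \frac{11}{2} + L}$)
$414 - A{\left(4 \right)} = 414 - \frac{2 \left(6 + 4\right)}{-11 + 2 \cdot 4} = 414 - 2 \frac{1}{-11 + 8} \cdot 10 = 414 - 2 \frac{1}{-3} \cdot 10 = 414 - 2 \left(- \frac{1}{3}\right) 10 = 414 - - \frac{20}{3} = 414 + \frac{20}{3} = \frac{1262}{3}$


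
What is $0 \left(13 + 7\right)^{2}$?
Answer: $0$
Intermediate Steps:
$0 \left(13 + 7\right)^{2} = 0 \cdot 20^{2} = 0 \cdot 400 = 0$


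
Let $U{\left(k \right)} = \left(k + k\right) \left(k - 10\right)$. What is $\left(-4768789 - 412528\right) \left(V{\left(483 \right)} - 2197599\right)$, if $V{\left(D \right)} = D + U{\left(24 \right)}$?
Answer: $11380472636748$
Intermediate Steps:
$U{\left(k \right)} = 2 k \left(-10 + k\right)$
$V{\left(D \right)} = 672 + D$ ($V{\left(D \right)} = D + 2 \cdot 24 \left(-10 + 24\right) = D + 2 \cdot 24 \cdot 14 = D + 672 = 672 + D$)
$\left(-4768789 - 412528\right) \left(V{\left(483 \right)} - 2197599\right) = \left(-4768789 - 412528\right) \left(\left(672 + 483\right) - 2197599\right) = - 5181317 \left(1155 - 2197599\right) = \left(-5181317\right) \left(-2196444\right) = 11380472636748$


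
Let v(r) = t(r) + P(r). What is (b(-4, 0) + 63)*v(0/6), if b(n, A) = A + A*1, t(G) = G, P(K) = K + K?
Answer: 0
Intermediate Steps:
P(K) = 2*K
b(n, A) = 2*A (b(n, A) = A + A = 2*A)
v(r) = 3*r (v(r) = r + 2*r = 3*r)
(b(-4, 0) + 63)*v(0/6) = (2*0 + 63)*(3*(0/6)) = (0 + 63)*(3*(0*(⅙))) = 63*(3*0) = 63*0 = 0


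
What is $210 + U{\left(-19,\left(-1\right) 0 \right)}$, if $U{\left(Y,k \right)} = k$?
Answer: $210$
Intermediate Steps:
$210 + U{\left(-19,\left(-1\right) 0 \right)} = 210 - 0 = 210 + 0 = 210$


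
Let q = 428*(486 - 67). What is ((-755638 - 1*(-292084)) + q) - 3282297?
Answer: -3566519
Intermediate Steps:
q = 179332 (q = 428*419 = 179332)
((-755638 - 1*(-292084)) + q) - 3282297 = ((-755638 - 1*(-292084)) + 179332) - 3282297 = ((-755638 + 292084) + 179332) - 3282297 = (-463554 + 179332) - 3282297 = -284222 - 3282297 = -3566519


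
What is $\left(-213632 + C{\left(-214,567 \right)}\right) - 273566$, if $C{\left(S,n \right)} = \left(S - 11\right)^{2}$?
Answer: $-436573$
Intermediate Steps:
$C{\left(S,n \right)} = \left(-11 + S\right)^{2}$
$\left(-213632 + C{\left(-214,567 \right)}\right) - 273566 = \left(-213632 + \left(-11 - 214\right)^{2}\right) - 273566 = \left(-213632 + \left(-225\right)^{2}\right) - 273566 = \left(-213632 + 50625\right) - 273566 = -163007 - 273566 = -436573$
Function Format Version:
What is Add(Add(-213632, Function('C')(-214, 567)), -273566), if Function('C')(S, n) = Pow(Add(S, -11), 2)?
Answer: -436573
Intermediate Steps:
Function('C')(S, n) = Pow(Add(-11, S), 2)
Add(Add(-213632, Function('C')(-214, 567)), -273566) = Add(Add(-213632, Pow(Add(-11, -214), 2)), -273566) = Add(Add(-213632, Pow(-225, 2)), -273566) = Add(Add(-213632, 50625), -273566) = Add(-163007, -273566) = -436573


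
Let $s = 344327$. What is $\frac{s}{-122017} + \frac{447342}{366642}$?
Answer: $- \frac{11943568520}{7456092819} \approx -1.6019$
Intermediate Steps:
$\frac{s}{-122017} + \frac{447342}{366642} = \frac{344327}{-122017} + \frac{447342}{366642} = 344327 \left(- \frac{1}{122017}\right) + 447342 \cdot \frac{1}{366642} = - \frac{344327}{122017} + \frac{74557}{61107} = - \frac{11943568520}{7456092819}$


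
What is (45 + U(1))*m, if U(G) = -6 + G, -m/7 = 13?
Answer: -3640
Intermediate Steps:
m = -91 (m = -7*13 = -91)
(45 + U(1))*m = (45 + (-6 + 1))*(-91) = (45 - 5)*(-91) = 40*(-91) = -3640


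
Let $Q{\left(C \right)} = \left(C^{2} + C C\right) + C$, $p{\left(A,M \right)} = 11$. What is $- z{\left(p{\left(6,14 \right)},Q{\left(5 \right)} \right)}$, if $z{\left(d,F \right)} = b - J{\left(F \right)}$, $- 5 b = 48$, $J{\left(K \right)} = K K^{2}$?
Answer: $\frac{831923}{5} \approx 1.6638 \cdot 10^{5}$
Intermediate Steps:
$J{\left(K \right)} = K^{3}$
$b = - \frac{48}{5}$ ($b = \left(- \frac{1}{5}\right) 48 = - \frac{48}{5} \approx -9.6$)
$Q{\left(C \right)} = C + 2 C^{2}$ ($Q{\left(C \right)} = \left(C^{2} + C^{2}\right) + C = 2 C^{2} + C = C + 2 C^{2}$)
$z{\left(d,F \right)} = - \frac{48}{5} - F^{3}$
$- z{\left(p{\left(6,14 \right)},Q{\left(5 \right)} \right)} = - (- \frac{48}{5} - \left(5 \left(1 + 2 \cdot 5\right)\right)^{3}) = - (- \frac{48}{5} - \left(5 \left(1 + 10\right)\right)^{3}) = - (- \frac{48}{5} - \left(5 \cdot 11\right)^{3}) = - (- \frac{48}{5} - 55^{3}) = - (- \frac{48}{5} - 166375) = \left(-1\right) \left(- \frac{831923}{5}\right) = \frac{831923}{5}$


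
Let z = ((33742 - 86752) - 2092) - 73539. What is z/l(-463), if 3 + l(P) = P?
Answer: 128641/466 ≈ 276.05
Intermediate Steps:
l(P) = -3 + P
z = -128641 (z = (-53010 - 2092) - 73539 = -55102 - 73539 = -128641)
z/l(-463) = -128641/(-3 - 463) = -128641/(-466) = -128641*(-1/466) = 128641/466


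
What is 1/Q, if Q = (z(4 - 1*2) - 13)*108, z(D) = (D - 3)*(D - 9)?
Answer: -1/648 ≈ -0.0015432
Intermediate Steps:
z(D) = (-9 + D)*(-3 + D) (z(D) = (-3 + D)*(-9 + D) = (-9 + D)*(-3 + D))
Q = -648 (Q = ((27 + (4 - 1*2)² - 12*(4 - 1*2)) - 13)*108 = ((27 + (4 - 2)² - 12*(4 - 2)) - 13)*108 = ((27 + 2² - 12*2) - 13)*108 = ((27 + 4 - 24) - 13)*108 = (7 - 13)*108 = -6*108 = -648)
1/Q = 1/(-648) = -1/648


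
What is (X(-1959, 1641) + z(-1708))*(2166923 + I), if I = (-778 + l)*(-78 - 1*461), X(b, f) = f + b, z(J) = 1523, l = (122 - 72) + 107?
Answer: 3014478610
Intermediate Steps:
l = 157 (l = 50 + 107 = 157)
X(b, f) = b + f
I = 334719 (I = (-778 + 157)*(-78 - 1*461) = -621*(-78 - 461) = -621*(-539) = 334719)
(X(-1959, 1641) + z(-1708))*(2166923 + I) = ((-1959 + 1641) + 1523)*(2166923 + 334719) = (-318 + 1523)*2501642 = 1205*2501642 = 3014478610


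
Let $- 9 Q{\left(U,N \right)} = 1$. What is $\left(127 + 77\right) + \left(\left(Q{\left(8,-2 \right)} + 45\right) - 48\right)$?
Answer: $\frac{1808}{9} \approx 200.89$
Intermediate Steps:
$Q{\left(U,N \right)} = - \frac{1}{9}$ ($Q{\left(U,N \right)} = \left(- \frac{1}{9}\right) 1 = - \frac{1}{9}$)
$\left(127 + 77\right) + \left(\left(Q{\left(8,-2 \right)} + 45\right) - 48\right) = \left(127 + 77\right) + \left(\left(- \frac{1}{9} + 45\right) - 48\right) = 204 + \left(\frac{404}{9} - 48\right) = 204 - \frac{28}{9} = \frac{1808}{9}$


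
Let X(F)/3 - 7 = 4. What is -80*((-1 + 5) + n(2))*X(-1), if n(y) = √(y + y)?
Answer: -15840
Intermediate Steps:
X(F) = 33 (X(F) = 21 + 3*4 = 21 + 12 = 33)
n(y) = √2*√y (n(y) = √(2*y) = √2*√y)
-80*((-1 + 5) + n(2))*X(-1) = -80*((-1 + 5) + √2*√2)*33 = -80*(4 + 2)*33 = -480*33 = -80*198 = -15840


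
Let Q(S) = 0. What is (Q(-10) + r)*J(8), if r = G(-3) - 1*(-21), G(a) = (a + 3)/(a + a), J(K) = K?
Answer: 168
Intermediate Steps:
G(a) = (3 + a)/(2*a) (G(a) = (3 + a)/((2*a)) = (3 + a)*(1/(2*a)) = (3 + a)/(2*a))
r = 21 (r = (1/2)*(3 - 3)/(-3) - 1*(-21) = (1/2)*(-1/3)*0 + 21 = 0 + 21 = 21)
(Q(-10) + r)*J(8) = (0 + 21)*8 = 21*8 = 168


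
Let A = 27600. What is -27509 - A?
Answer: -55109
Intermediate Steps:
-27509 - A = -27509 - 1*27600 = -27509 - 27600 = -55109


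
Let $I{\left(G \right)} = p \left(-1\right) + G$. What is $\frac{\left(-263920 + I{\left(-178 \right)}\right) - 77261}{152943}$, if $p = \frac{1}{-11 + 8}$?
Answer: $- \frac{1024076}{458829} \approx -2.2319$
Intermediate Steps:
$p = - \frac{1}{3}$ ($p = \frac{1}{-3} = - \frac{1}{3} \approx -0.33333$)
$I{\left(G \right)} = \frac{1}{3} + G$ ($I{\left(G \right)} = \left(- \frac{1}{3}\right) \left(-1\right) + G = \frac{1}{3} + G$)
$\frac{\left(-263920 + I{\left(-178 \right)}\right) - 77261}{152943} = \frac{\left(-263920 + \left(\frac{1}{3} - 178\right)\right) - 77261}{152943} = \left(\left(-263920 - \frac{533}{3}\right) - 77261\right) \frac{1}{152943} = \left(- \frac{792293}{3} - 77261\right) \frac{1}{152943} = \left(- \frac{1024076}{3}\right) \frac{1}{152943} = - \frac{1024076}{458829}$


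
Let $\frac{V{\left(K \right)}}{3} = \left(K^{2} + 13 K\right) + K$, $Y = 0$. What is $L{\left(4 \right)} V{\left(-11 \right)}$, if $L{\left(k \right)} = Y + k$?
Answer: $-396$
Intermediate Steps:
$V{\left(K \right)} = 3 K^{2} + 42 K$ ($V{\left(K \right)} = 3 \left(\left(K^{2} + 13 K\right) + K\right) = 3 \left(K^{2} + 14 K\right) = 3 K^{2} + 42 K$)
$L{\left(k \right)} = k$ ($L{\left(k \right)} = 0 + k = k$)
$L{\left(4 \right)} V{\left(-11 \right)} = 4 \cdot 3 \left(-11\right) \left(14 - 11\right) = 4 \cdot 3 \left(-11\right) 3 = 4 \left(-99\right) = -396$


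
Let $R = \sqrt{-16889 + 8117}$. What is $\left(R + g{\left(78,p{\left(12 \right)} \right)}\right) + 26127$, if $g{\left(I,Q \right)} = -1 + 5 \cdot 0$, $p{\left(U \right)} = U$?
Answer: $26126 + 2 i \sqrt{2193} \approx 26126.0 + 93.659 i$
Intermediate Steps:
$g{\left(I,Q \right)} = -1$ ($g{\left(I,Q \right)} = -1 + 0 = -1$)
$R = 2 i \sqrt{2193}$ ($R = \sqrt{-8772} = 2 i \sqrt{2193} \approx 93.659 i$)
$\left(R + g{\left(78,p{\left(12 \right)} \right)}\right) + 26127 = \left(2 i \sqrt{2193} - 1\right) + 26127 = \left(-1 + 2 i \sqrt{2193}\right) + 26127 = 26126 + 2 i \sqrt{2193}$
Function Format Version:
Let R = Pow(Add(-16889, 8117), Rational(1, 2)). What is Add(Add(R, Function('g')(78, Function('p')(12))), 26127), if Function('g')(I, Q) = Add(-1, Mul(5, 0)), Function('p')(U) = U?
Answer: Add(26126, Mul(2, I, Pow(2193, Rational(1, 2)))) ≈ Add(26126., Mul(93.659, I))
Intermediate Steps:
Function('g')(I, Q) = -1 (Function('g')(I, Q) = Add(-1, 0) = -1)
R = Mul(2, I, Pow(2193, Rational(1, 2))) (R = Pow(-8772, Rational(1, 2)) = Mul(2, I, Pow(2193, Rational(1, 2))) ≈ Mul(93.659, I))
Add(Add(R, Function('g')(78, Function('p')(12))), 26127) = Add(Add(Mul(2, I, Pow(2193, Rational(1, 2))), -1), 26127) = Add(Add(-1, Mul(2, I, Pow(2193, Rational(1, 2)))), 26127) = Add(26126, Mul(2, I, Pow(2193, Rational(1, 2))))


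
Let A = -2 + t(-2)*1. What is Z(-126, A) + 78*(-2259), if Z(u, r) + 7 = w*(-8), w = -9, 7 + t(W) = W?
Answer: -176137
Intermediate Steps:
t(W) = -7 + W
A = -11 (A = -2 + (-7 - 2)*1 = -2 - 9*1 = -2 - 9 = -11)
Z(u, r) = 65 (Z(u, r) = -7 - 9*(-8) = -7 + 72 = 65)
Z(-126, A) + 78*(-2259) = 65 + 78*(-2259) = 65 - 176202 = -176137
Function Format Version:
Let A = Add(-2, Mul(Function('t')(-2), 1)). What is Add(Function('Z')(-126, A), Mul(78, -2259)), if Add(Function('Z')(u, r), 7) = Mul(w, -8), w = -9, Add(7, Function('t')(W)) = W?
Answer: -176137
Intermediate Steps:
Function('t')(W) = Add(-7, W)
A = -11 (A = Add(-2, Mul(Add(-7, -2), 1)) = Add(-2, Mul(-9, 1)) = Add(-2, -9) = -11)
Function('Z')(u, r) = 65 (Function('Z')(u, r) = Add(-7, Mul(-9, -8)) = Add(-7, 72) = 65)
Add(Function('Z')(-126, A), Mul(78, -2259)) = Add(65, Mul(78, -2259)) = Add(65, -176202) = -176137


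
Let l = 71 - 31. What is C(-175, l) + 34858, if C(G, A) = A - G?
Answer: 35073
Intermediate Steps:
l = 40
C(-175, l) + 34858 = (40 - 1*(-175)) + 34858 = (40 + 175) + 34858 = 215 + 34858 = 35073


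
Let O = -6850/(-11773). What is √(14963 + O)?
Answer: √2074005249477/11773 ≈ 122.33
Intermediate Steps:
O = 6850/11773 (O = -6850*(-1/11773) = 6850/11773 ≈ 0.58184)
√(14963 + O) = √(14963 + 6850/11773) = √(176166249/11773) = √2074005249477/11773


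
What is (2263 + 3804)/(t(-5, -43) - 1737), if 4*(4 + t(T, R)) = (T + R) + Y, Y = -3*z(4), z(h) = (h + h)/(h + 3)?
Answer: -42469/12277 ≈ -3.4592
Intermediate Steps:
z(h) = 2*h/(3 + h) (z(h) = (2*h)/(3 + h) = 2*h/(3 + h))
Y = -24/7 (Y = -6*4/(3 + 4) = -6*4/7 = -3*8/7 = -24/7 ≈ -3.4286)
t(T, R) = -34/7 + R/4 + T/4 (t(T, R) = -4 + ((T + R) - 24/7)/4 = -4 + ((R + T) - 24/7)/4 = -4 + (-24/7 + R + T)/4 = -4 + (-6/7 + R/4 + T/4) = -34/7 + R/4 + T/4)
(2263 + 3804)/(t(-5, -43) - 1737) = (2263 + 3804)/((-34/7 + (¼)*(-43) + (¼)*(-5)) - 1737) = 6067/((-34/7 - 43/4 - 5/4) - 1737) = 6067/(-118/7 - 1737) = 6067/(-12277/7) = 6067*(-7/12277) = -42469/12277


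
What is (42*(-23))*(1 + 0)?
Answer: -966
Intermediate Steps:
(42*(-23))*(1 + 0) = -966*1 = -966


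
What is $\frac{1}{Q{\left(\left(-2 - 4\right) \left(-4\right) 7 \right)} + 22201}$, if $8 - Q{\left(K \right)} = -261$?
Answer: $\frac{1}{22470} \approx 4.4504 \cdot 10^{-5}$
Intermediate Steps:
$Q{\left(K \right)} = 269$ ($Q{\left(K \right)} = 8 - -261 = 8 + 261 = 269$)
$\frac{1}{Q{\left(\left(-2 - 4\right) \left(-4\right) 7 \right)} + 22201} = \frac{1}{269 + 22201} = \frac{1}{22470}$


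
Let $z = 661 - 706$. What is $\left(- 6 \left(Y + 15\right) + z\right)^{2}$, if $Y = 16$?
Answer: $53361$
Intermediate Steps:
$z = -45$
$\left(- 6 \left(Y + 15\right) + z\right)^{2} = \left(- 6 \left(16 + 15\right) - 45\right)^{2} = \left(\left(-6\right) 31 - 45\right)^{2} = \left(-186 - 45\right)^{2} = \left(-231\right)^{2} = 53361$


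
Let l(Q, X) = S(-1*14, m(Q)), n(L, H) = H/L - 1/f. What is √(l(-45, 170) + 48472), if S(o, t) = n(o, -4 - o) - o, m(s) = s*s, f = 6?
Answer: 5*√3421110/42 ≈ 220.19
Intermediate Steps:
m(s) = s²
n(L, H) = -⅙ + H/L (n(L, H) = H/L - 1/6 = H/L - 1*⅙ = H/L - ⅙ = -⅙ + H/L)
S(o, t) = -o + (-4 - 7*o/6)/o (S(o, t) = ((-4 - o) - o/6)/o - o = (-4 - 7*o/6)/o - o = -o + (-4 - 7*o/6)/o)
l(Q, X) = 551/42 (l(Q, X) = -7/6 - (-1)*14 - 4/((-1*14)) = -7/6 - 1*(-14) - 4/(-14) = -7/6 + 14 - 4*(-1/14) = -7/6 + 14 + 2/7 = 551/42)
√(l(-45, 170) + 48472) = √(551/42 + 48472) = √(2036375/42) = 5*√3421110/42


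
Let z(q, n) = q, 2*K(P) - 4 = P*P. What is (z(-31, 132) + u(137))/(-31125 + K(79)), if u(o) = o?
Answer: -212/56005 ≈ -0.0037854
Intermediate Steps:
K(P) = 2 + P²/2 (K(P) = 2 + (P*P)/2 = 2 + P²/2)
(z(-31, 132) + u(137))/(-31125 + K(79)) = (-31 + 137)/(-31125 + (2 + (½)*79²)) = 106/(-31125 + (2 + (½)*6241)) = 106/(-31125 + (2 + 6241/2)) = 106/(-31125 + 6245/2) = 106/(-56005/2) = 106*(-2/56005) = -212/56005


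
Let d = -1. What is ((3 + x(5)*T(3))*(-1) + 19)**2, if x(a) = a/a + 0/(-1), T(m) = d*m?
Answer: 361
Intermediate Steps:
T(m) = -m
x(a) = 1 (x(a) = 1 + 0*(-1) = 1 + 0 = 1)
((3 + x(5)*T(3))*(-1) + 19)**2 = ((3 + 1*(-1*3))*(-1) + 19)**2 = ((3 + 1*(-3))*(-1) + 19)**2 = ((3 - 3)*(-1) + 19)**2 = (0*(-1) + 19)**2 = (0 + 19)**2 = 19**2 = 361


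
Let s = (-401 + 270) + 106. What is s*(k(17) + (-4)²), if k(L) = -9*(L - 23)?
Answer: -1750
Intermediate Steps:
s = -25 (s = -131 + 106 = -25)
k(L) = 207 - 9*L (k(L) = -9*(-23 + L) = 207 - 9*L)
s*(k(17) + (-4)²) = -25*((207 - 9*17) + (-4)²) = -25*((207 - 153) + 16) = -25*(54 + 16) = -25*70 = -1750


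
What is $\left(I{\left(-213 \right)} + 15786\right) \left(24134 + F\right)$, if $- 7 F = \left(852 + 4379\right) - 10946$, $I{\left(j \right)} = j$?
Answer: $\frac{2719871169}{7} \approx 3.8855 \cdot 10^{8}$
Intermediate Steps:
$F = \frac{5715}{7}$ ($F = - \frac{\left(852 + 4379\right) - 10946}{7} = - \frac{5231 - 10946}{7} = \left(- \frac{1}{7}\right) \left(-5715\right) = \frac{5715}{7} \approx 816.43$)
$\left(I{\left(-213 \right)} + 15786\right) \left(24134 + F\right) = \left(-213 + 15786\right) \left(24134 + \frac{5715}{7}\right) = 15573 \cdot \frac{174653}{7} = \frac{2719871169}{7}$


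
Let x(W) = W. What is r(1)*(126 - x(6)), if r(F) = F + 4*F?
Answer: 600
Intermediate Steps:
r(F) = 5*F
r(1)*(126 - x(6)) = (5*1)*(126 - 1*6) = 5*(126 - 6) = 5*120 = 600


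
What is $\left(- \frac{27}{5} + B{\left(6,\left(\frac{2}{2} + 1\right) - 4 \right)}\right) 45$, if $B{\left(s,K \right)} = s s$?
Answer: $1377$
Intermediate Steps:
$B{\left(s,K \right)} = s^{2}$
$\left(- \frac{27}{5} + B{\left(6,\left(\frac{2}{2} + 1\right) - 4 \right)}\right) 45 = \left(- \frac{27}{5} + 6^{2}\right) 45 = \left(\left(-27\right) \frac{1}{5} + 36\right) 45 = \left(- \frac{27}{5} + 36\right) 45 = \frac{153}{5} \cdot 45 = 1377$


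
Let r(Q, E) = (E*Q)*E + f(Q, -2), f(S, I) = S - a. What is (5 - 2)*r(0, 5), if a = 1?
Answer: -3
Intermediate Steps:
f(S, I) = -1 + S (f(S, I) = S - 1*1 = S - 1 = -1 + S)
r(Q, E) = -1 + Q + Q*E² (r(Q, E) = (E*Q)*E + (-1 + Q) = Q*E² + (-1 + Q) = -1 + Q + Q*E²)
(5 - 2)*r(0, 5) = (5 - 2)*(-1 + 0 + 0*5²) = 3*(-1 + 0 + 0*25) = 3*(-1 + 0 + 0) = 3*(-1) = -3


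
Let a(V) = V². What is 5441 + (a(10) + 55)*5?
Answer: 6216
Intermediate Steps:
5441 + (a(10) + 55)*5 = 5441 + (10² + 55)*5 = 5441 + (100 + 55)*5 = 5441 + 155*5 = 5441 + 775 = 6216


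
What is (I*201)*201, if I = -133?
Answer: -5373333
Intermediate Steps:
(I*201)*201 = -133*201*201 = -26733*201 = -5373333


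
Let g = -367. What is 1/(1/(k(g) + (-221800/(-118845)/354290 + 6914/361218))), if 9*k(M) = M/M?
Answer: 6603734316194/50697662775903 ≈ 0.13026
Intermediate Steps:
k(M) = ⅑ (k(M) = (M/M)/9 = (⅑)*1 = ⅑)
1/(1/(k(g) + (-221800/(-118845)/354290 + 6914/361218))) = 1/(1/(⅑ + (-221800/(-118845)/354290 + 6914/361218))) = 1/(1/(⅑ + (-221800*(-1/118845)*(1/354290) + 6914*(1/361218)))) = 1/(1/(⅑ + ((44360/23769)*(1/354290) + 3457/180609))) = 1/(1/(⅑ + (4436/842111901 + 3457/180609))) = 1/(1/(⅑ + 970660674427/50697662775903)) = 1/(1/(6603734316194/50697662775903)) = 1/(50697662775903/6603734316194) = 6603734316194/50697662775903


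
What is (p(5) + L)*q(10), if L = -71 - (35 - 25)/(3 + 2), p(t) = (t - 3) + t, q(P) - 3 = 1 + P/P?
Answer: -330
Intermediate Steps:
q(P) = 5 (q(P) = 3 + (1 + P/P) = 3 + (1 + 1) = 3 + 2 = 5)
p(t) = -3 + 2*t (p(t) = (-3 + t) + t = -3 + 2*t)
L = -73 (L = -71 - 10/5 = -71 - 1*2 = -71 - 2 = -73)
(p(5) + L)*q(10) = ((-3 + 2*5) - 73)*5 = ((-3 + 10) - 73)*5 = (7 - 73)*5 = -66*5 = -330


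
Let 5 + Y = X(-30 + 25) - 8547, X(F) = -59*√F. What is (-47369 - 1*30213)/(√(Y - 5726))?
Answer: -77582*√59/(59*√(-242 - I*√5)) ≈ -2.9995 - 649.25*I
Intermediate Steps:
Y = -8552 - 59*I*√5 (Y = -5 + (-59*√(-30 + 25) - 8547) = -5 + (-59*I*√5 - 8547) = -5 + (-8547 - 59*I*√5) = -8552 - 59*I*√5 ≈ -8552.0 - 131.93*I)
(-47369 - 1*30213)/(√(Y - 5726)) = (-47369 - 1*30213)/(√((-8552 - 59*I*√5) - 5726)) = (-47369 - 30213)/(√(-14278 - 59*I*√5)) = -77582/√(-14278 - 59*I*√5)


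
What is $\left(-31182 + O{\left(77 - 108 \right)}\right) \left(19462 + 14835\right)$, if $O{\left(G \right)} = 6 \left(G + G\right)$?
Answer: $-1082207538$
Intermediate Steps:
$O{\left(G \right)} = 12 G$ ($O{\left(G \right)} = 6 \cdot 2 G = 12 G$)
$\left(-31182 + O{\left(77 - 108 \right)}\right) \left(19462 + 14835\right) = \left(-31182 + 12 \left(77 - 108\right)\right) \left(19462 + 14835\right) = \left(-31182 + 12 \left(-31\right)\right) 34297 = \left(-31182 - 372\right) 34297 = \left(-31554\right) 34297 = -1082207538$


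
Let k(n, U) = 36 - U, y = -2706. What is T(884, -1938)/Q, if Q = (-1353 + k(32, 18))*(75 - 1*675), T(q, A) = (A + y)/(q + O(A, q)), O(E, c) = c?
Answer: -129/39338000 ≈ -3.2793e-6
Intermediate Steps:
T(q, A) = (-2706 + A)/(2*q) (T(q, A) = (A - 2706)/(q + q) = (-2706 + A)/((2*q)) = (-2706 + A)*(1/(2*q)) = (-2706 + A)/(2*q))
Q = 801000 (Q = (-1353 + (36 - 1*18))*(75 - 1*675) = (-1353 + (36 - 18))*(75 - 675) = (-1353 + 18)*(-600) = -1335*(-600) = 801000)
T(884, -1938)/Q = ((1/2)*(-2706 - 1938)/884)/801000 = ((1/2)*(1/884)*(-4644))*(1/801000) = -1161/442*1/801000 = -129/39338000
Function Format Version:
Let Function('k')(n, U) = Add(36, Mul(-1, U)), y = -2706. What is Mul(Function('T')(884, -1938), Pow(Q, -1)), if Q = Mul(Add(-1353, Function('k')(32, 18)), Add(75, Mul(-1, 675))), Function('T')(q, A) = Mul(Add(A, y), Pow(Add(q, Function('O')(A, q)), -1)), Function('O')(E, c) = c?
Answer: Rational(-129, 39338000) ≈ -3.2793e-6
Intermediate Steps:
Function('T')(q, A) = Mul(Rational(1, 2), Pow(q, -1), Add(-2706, A)) (Function('T')(q, A) = Mul(Add(A, -2706), Pow(Add(q, q), -1)) = Mul(Add(-2706, A), Pow(Mul(2, q), -1)) = Mul(Add(-2706, A), Mul(Rational(1, 2), Pow(q, -1))) = Mul(Rational(1, 2), Pow(q, -1), Add(-2706, A)))
Q = 801000 (Q = Mul(Add(-1353, Add(36, Mul(-1, 18))), Add(75, Mul(-1, 675))) = Mul(Add(-1353, Add(36, -18)), Add(75, -675)) = Mul(Add(-1353, 18), -600) = Mul(-1335, -600) = 801000)
Mul(Function('T')(884, -1938), Pow(Q, -1)) = Mul(Mul(Rational(1, 2), Pow(884, -1), Add(-2706, -1938)), Pow(801000, -1)) = Mul(Mul(Rational(1, 2), Rational(1, 884), -4644), Rational(1, 801000)) = Mul(Rational(-1161, 442), Rational(1, 801000)) = Rational(-129, 39338000)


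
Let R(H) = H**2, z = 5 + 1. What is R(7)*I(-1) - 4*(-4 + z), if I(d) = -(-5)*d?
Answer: -253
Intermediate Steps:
z = 6
I(d) = 5*d
R(7)*I(-1) - 4*(-4 + z) = 7**2*(5*(-1)) - 4*(-4 + 6) = 49*(-5) - 4*2 = -245 - 8 = -253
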